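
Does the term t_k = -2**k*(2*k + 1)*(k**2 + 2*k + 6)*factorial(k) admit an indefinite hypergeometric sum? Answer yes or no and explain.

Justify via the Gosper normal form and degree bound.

Compute t_(k+1)/t_k: get 2*(k + 1)*(2*k + 3)*(2*k + (k + 1)**2 + 8)/((2*k + 1)*(k**2 + 2*k + 6)).
So A=2*k + 2 and B=1, with C=k**3 + 5*k**2/2 + 7*k + 3.
f must satisfy (2*k + 2)·f(k+1) − (1)·f(k) = k**3 + 5*k**2/2 + 7*k + 3.
d = 2 from the (1,0,3) case.
Coefficient equations give f(k) = (k**2 + 4)/2.
Certificate R = B(k−1)f/C = (k**2 + 4)/((2*k + 1)*(k**2 + 2*k + 6)) gives s_k = -2**k*(k**2 + 4)*factorial(k).
s_(k+1) − s_k = -2**k*(2*k + 1)*(k**2 + 2*k + 6)*factorial(k) = t_k.

Yes. s_k = -2**k*(k**2 + 4)*factorial(k).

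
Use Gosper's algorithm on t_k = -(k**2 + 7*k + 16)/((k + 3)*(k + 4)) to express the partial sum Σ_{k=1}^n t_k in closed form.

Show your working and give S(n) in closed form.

S(n) = n*(-n - 5)/(n + 4)

Ratio r(k) = (k + 3)*(7*k + (k + 1)**2 + 23)/((k + 5)*(k**2 + 7*k + 16)).
A = k + 3, B = k + 5, C = k**2 + 7*k + 16.
Set up (k + 3)·f(k+1) − (k + 4)·f(k) − (k**2 + 7*k + 16) = 0.
Bound: deg f ≤ 2.
Solving with deg f ≤ 2: f(k) = k*(3*k + 13)/3.
R(k) = B(k−1)·f(k)/C(k) = k*(k + 4)*(3*k + 13)/(3*(k**2 + 7*k + 16)); s_k = R·t_k = k*(-3*k - 13)/(3*(k + 3)).
Check: Δs_k = (-k**2 - 7*k - 16)/(k**2 + 7*k + 12). ✓
Evaluate: s_(n+1) = (-3*n**2 - 19*n - 16)/(3*(n + 4)); subtract s_(1) = -4/3 ⇒ S(n) = n*(-n - 5)/(n + 4).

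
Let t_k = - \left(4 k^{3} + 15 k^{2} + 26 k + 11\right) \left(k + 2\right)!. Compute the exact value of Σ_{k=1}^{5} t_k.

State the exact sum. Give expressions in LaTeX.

t_(k+1)/t_k = (4*k**4 + 39*k**3 + 149*k**2 + 260*k + 168)/(4*k**3 + 15*k**2 + 26*k + 11).
So A=k + 3 and B=1, with C=k**3 + 15*k**2/4 + 13*k/2 + 11/4.
Key eq: (k + 3)·f(k+1) = (1)·f(k) + (k**3 + 15*k**2/4 + 13*k/2 + 11/4).
Degrees (1,0,3) ⇒ d ≤ 2.
Coefficient equations give f(k) = (4*k**2 - k + 1)/4.
R(k) = B(k−1)·f(k)/C(k) = (4*k**2 - k + 1)/(4*k**3 + 15*k**2 + 26*k + 11); s_k = R·t_k = -(4*k**2 - k + 1)*factorial(k + 2).
Verify: -(4*k**3 + 15*k**2 + 26*k + 11)*factorial(k + 2) matches t_k.
Σ_(k=1)^(5) t_k = s_(6) − s_(1) = -5604480 − (-24) = -5604456.

Σ = -5604456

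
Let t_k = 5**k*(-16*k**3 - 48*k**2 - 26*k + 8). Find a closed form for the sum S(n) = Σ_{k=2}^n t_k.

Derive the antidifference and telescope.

r(k) = 5*(8*k**3 + 48*k**2 + 85*k + 41)/(8*k**3 + 24*k**2 + 13*k - 4) after simplifying.
Normal form (A,B,C) = (5, 1, k**3 + 3*k**2 + 13*k/8 - 1/2).
f must satisfy (5)·f(k+1) − (1)·f(k) = k**3 + 3*k**2 + 13*k/8 - 1/2.
From deg A=0, deg B=0, deg C=3: d=3.
A polynomial solution: f(k) = (4*k**3 - 3*k**2 - k - 2)/16.
Then R = B(k−1)f/C = (4*k**3 - 3*k**2 - k - 2)/(2*(8*k**3 + 24*k**2 + 13*k - 4)), so s_k = R(k)·t_k = 5**k*(-4*k**3 + 3*k**2 + k + 2).
Δs = 5**k*(-16*k**3 - 48*k**2 - 26*k + 8), as required.
s_(n+1) = 5**(n + 1)*(-4*n**3 - 9*n**2 - 5*n + 2) and s_(2) = -400, so S(n) = -20*5**n*n**3 - 45*5**n*n**2 - 25*5**n*n + 10*5**n + 400.

S(n) = -20*5**n*n**3 - 45*5**n*n**2 - 25*5**n*n + 10*5**n + 400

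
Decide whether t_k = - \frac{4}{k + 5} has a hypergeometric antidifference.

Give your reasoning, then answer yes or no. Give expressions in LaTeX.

Compute t_(k+1)/t_k: get (k + 5)/(k + 6).
So A=k + 5 and B=k + 6, with C=1.
Need (k + 5)·f(k+1) − (k + 5)·f(k) = 1.
deg f ≤ 0 (via 1,1,0).
Put f(k) = c0: A·f(k+1) − B(k−1)·f(k) − C = -1; need -1 = 0 — inconsistent ⇒ no f, not summable.

No; the coefficient equations for f are inconsistent.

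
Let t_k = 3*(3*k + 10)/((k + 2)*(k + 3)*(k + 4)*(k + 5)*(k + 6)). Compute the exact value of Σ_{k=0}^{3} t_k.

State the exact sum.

Σ = 49/720

t_(k+1)/t_k = (k + 2)*(3*k + 13)/((k + 7)*(3*k + 10)).
Gosper form: A/B · C(k+1)/C(k) with A=k + 2, B=k + 7, C=k + 10/3.
Need (k + 2)·f(k+1) − (k + 6)·f(k) = k + 10/3.
deg f ≤ 4 (via 1,1,1).
Match coefficients ⇒ f(k) = k*(k + 3)*(k**2 + 11*k + 38)/120.
Certificate R = B(k−1)f/C = k*(k + 3)*(k + 6)*(k**2 + 11*k + 38)/(40*(3*k + 10)) gives s_k = 3*k*(k**2 + 11*k + 38)/(40*(k**3 + 11*k**2 + 38*k + 40)).
Verify: 3*(3*k + 10)/(k**5 + 20*k**4 + 155*k**3 + 580*k**2 + 1044*k + 720) matches t_k.
Sum = s_(4) − s_(0); s_(4) = 49/720, s_(0) = 0 ⇒ 49/720.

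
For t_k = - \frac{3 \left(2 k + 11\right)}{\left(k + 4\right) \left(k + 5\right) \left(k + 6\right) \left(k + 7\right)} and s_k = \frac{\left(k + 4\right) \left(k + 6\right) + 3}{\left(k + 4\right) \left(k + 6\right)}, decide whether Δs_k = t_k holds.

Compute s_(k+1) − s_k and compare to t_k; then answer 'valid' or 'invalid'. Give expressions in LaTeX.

s_(k+1) = ((k + 5)*(k + 7) + 3)/((k + 5)*(k + 7))
s_(k+1) − s_k = 3*(-2*k - 11)/(k**4 + 22*k**3 + 179*k**2 + 638*k + 840)
(s_(k+1) − s_k) − t_k = 0

valid (s_(k+1) − s_k reduces to t_k)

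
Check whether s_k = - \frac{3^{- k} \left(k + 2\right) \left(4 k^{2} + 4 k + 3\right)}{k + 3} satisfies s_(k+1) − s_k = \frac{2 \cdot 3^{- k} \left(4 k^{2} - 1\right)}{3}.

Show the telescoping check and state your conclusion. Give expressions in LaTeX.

Invalid: residual \frac{3^{- k} \left(- 8 k^{3} - 36 k^{2} - 10 k - 3\right)}{3 \left(k^{2} + 7 k + 12\right)} ≠ 0.

s_(k+1) = -(k + 3)*(4*k + 4*(k + 1)**2 + 7)/(3*3**k*(k + 4))
s_(k+1) − s_k = (8*k**4 + 48*k**3 + 58*k**2 - 24*k - 27)/(3*3**k*(k**2 + 7*k + 12))
(s_(k+1) − s_k) − t_k = (-8*k**3 - 36*k**2 - 10*k - 3)/(3*3**k*(k**2 + 7*k + 12))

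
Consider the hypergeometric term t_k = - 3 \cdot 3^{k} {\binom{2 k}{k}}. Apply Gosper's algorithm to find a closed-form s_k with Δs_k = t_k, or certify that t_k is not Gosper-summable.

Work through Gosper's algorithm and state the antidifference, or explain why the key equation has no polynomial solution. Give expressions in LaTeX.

no hypergeometric antidifference exists

Step 1: r(k) = 6*(2*k + 1)/(k + 1).
Factor: A=12*k + 6; B=k + 1; C=1.
Solve (12*k + 6)·f(k+1) − (k)·f(k) = 1.
Degrees (1,1,0) ⇒ d ≤ -1.
deg f ≤ -1 is impossible — no certificate.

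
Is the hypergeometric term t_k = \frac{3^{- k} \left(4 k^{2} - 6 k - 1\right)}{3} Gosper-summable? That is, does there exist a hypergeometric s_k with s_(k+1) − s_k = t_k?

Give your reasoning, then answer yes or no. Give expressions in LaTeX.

Yes. s_k = 3^{- k} k \left(1 - 2 k\right).

Step 1: r(k) = (4*k**2 + 2*k - 3)/(3*(4*k**2 - 6*k - 1)).
So A=1/3 and B=1, with C=k**2 - 3*k/2 - 1/4.
Key eq: (1/3)·f(k+1) = (1)·f(k) + (k**2 - 3*k/2 - 1/4).
Bound: deg f ≤ 2.
Coefficient equations give f(k) = -3*k*(2*k - 1)/4.
Get s_k = R·t_k = k*(1 - 2*k)/3**k with R(k) = B(k−1)f(k)/C(k) = -3*k*(2*k - 1)/(4*k**2 - 6*k - 1).
s_(k+1) − s_k = (4*k**2 - 6*k - 1)/(3*3**k) = t_k.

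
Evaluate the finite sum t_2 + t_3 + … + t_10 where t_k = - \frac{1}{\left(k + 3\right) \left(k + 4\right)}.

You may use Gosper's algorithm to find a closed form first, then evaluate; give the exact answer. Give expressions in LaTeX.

Σ = -9/70

The ratio is (k + 3)/(k + 5).
A = k + 3, B = k + 5, C = 1.
Solve (k + 3)·f(k+1) − (k + 4)·f(k) = 1.
From deg A=1, deg B=1, deg C=0: d=1.
Coefficient equations give f(k) = k/3.
So s_k = (B(k−1)f/C)·t_k = (k*(k + 4)/3)·t_k = -k/(3*k + 9).
s_(k+1) − s_k = -1/(k**2 + 7*k + 12) = t_k.
Σ_(k=2)^(10) t_k = s_(11) − s_(2) = -11/42 − (-2/15) = -9/70.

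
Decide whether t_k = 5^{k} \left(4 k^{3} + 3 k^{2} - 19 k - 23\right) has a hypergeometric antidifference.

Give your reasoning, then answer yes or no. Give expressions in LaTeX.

t_(k+1)/t_k = 5*(4*k**3 + 15*k**2 - k - 35)/(4*k**3 + 3*k**2 - 19*k - 23).
A = 5, B = 1, C = k**3 + 3*k**2/4 - 19*k/4 - 23/4.
Key eq: (5)·f(k+1) = (1)·f(k) + (k**3 + 3*k**2/4 - 19*k/4 - 23/4).
Degrees (0,0,3) ⇒ d ≤ 3.
Match coefficients ⇒ f(k) = (k**3 - 3*k**2 - k - 2)/4.
Then R = B(k−1)f/C = (k**3 - 3*k**2 - k - 2)/(4*k**3 + 3*k**2 - 19*k - 23), so s_k = R(k)·t_k = 5**k*(k**3 - 3*k**2 - k - 2).
Verify: 5**k*(4*k**3 + 3*k**2 - 19*k - 23) matches t_k.

Yes. s_k = 5^{k} \left(k^{3} - 3 k^{2} - k - 2\right).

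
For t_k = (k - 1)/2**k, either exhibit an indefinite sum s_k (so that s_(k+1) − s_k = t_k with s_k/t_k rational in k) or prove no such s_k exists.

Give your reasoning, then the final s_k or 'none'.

s_k = -2**(1 - k)*k

The ratio is k/(2*(k - 1)).
Take A(k)=1/2, B(k)=1, C(k)=k - 1.
Key eq: (1/2)·f(k+1) = (1)·f(k) + (k - 1).
Degrees (0,0,1) ⇒ d ≤ 1.
A polynomial solution: f(k) = -2*k.
Then R = B(k−1)f/C = -2*k/(k - 1), so s_k = R(k)·t_k = -2**(1 - k)*k.
Δs = (k - 1)/2**k, as required.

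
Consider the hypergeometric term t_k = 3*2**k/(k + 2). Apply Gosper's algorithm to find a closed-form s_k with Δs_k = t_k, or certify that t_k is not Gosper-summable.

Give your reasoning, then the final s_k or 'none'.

Step 1: r(k) = 2*(k + 2)/(k + 3).
So A=2*k + 4 and B=k + 3, with C=1.
Need (2*k + 4)·f(k+1) − (k + 2)·f(k) = 1.
From deg A=1, deg B=1, deg C=0: d=-1.
Negative degree bound (-1): no f exists, t_k not Gosper-summable.

none — t_k is not Gosper-summable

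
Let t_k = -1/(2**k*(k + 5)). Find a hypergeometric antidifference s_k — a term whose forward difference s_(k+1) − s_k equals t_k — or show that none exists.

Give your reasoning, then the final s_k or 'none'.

Step 1: r(k) = (k + 5)/(2*(k + 6)).
Factor: A=k/2 + 5/2; B=k + 6; C=1.
Set up (k/2 + 5/2)·f(k+1) − (k + 5)·f(k) − (1) = 0.
From deg A=1, deg B=1, deg C=0: d=-1.
Negative degree bound (-1): no f exists, t_k not Gosper-summable.

none (Gosper's algorithm certifies no s_k)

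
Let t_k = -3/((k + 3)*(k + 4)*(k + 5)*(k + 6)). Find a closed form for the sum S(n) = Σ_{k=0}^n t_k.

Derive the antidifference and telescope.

S(n) = (-n**3 - 15*n**2 - 74*n - 60)/(60*(n**3 + 15*n**2 + 74*n + 120))

Ratio r(k) = (k + 3)/(k + 7).
A = k + 3, B = k + 7, C = 1.
Solve (k + 3)·f(k+1) − (k + 6)·f(k) = 1.
d = 3 from the (1,1,0) case.
Solve for f: f(k) = k*(k**2 + 12*k + 47)/180 (degree 3 ≤ 3).
Certificate R = B(k−1)f/C = k*(k + 6)*(k**2 + 12*k + 47)/180 gives s_k = k*(-k**2 - 12*k - 47)/(60*(k + 3)*(k + 4)*(k + 5)).
Δs = -3/(k**4 + 18*k**3 + 119*k**2 + 342*k + 360), as required.
Evaluate: s_(n+1) = (-n**3 - 15*n**2 - 74*n - 60)/(60*(n**3 + 15*n**2 + 74*n + 120)); subtract s_(0) = 0 ⇒ S(n) = (-n**3 - 15*n**2 - 74*n - 60)/(60*(n**3 + 15*n**2 + 74*n + 120)).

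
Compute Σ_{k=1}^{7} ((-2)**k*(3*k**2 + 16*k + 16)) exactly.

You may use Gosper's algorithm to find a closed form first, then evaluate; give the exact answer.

Step 1: r(k) = 2*(-3*k**2 - 22*k - 35)/(3*k**2 + 16*k + 16).
A = -2, B = 1, C = k**2 + 16*k/3 + 16/3.
Solve (-2)·f(k+1) − (1)·f(k) = k**2 + 16*k/3 + 16/3.
From deg A=0, deg B=0, deg C=2: d=2.
Coefficient equations give f(k) = -(k**2 + 4*k + 2)/3.
Then R = B(k−1)f/C = -(k**2 + 4*k + 2)/((k + 4)*(3*k + 4)), so s_k = R(k)·t_k = (-2)**k*(-k**2 - 4*k - 2).
Verify: (-2)**k*(3*k**2 + 16*k + 16) matches t_k.
Telescoping: Σ = s_(8) − s_(1) = -25088 − (14) = -25102.

Σ = -25102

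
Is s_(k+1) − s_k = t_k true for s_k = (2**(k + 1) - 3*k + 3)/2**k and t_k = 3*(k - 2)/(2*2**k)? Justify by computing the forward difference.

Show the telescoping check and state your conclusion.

s_(k+1) = 2 - 3*k/(2*2**k)
s_(k+1) − s_k = 3*(k - 2)/(2*2**k)
(s_(k+1) − s_k) − t_k = 0

Valid — Δs_k = t_k.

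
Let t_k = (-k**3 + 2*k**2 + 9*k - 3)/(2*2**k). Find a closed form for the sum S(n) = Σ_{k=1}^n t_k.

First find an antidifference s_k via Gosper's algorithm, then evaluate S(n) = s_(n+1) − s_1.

S(n) = 2**(-n - 1)*(2**n + n**3 + 4*n**2 + n - 1)

The ratio is (k**3 + k**2 - 10*k - 7)/(2*(k**3 - 2*k**2 - 9*k + 3)).
Normal form (A,B,C) = (1/2, 1, k**3 - 2*k**2 - 9*k + 3).
Need (1/2)·f(k+1) − (1)·f(k) = k**3 - 2*k**2 - 9*k + 3.
Bound: deg f ≤ 3.
A polynomial solution: f(k) = -2*(k**3 + k**2 - 4*k + 1).
Then R = B(k−1)f/C = -2*(k**3 + k**2 - 4*k + 1)/(k**3 - 2*k**2 - 9*k + 3), so s_k = R(k)·t_k = (k**3 + k**2 - 4*k + 1)/2**k.
Δs = (-k**3 + 2*k**2 + 9*k - 3)/(2*2**k), as required.
Evaluate: s_(n+1) = 2**(-n - 1)*(n**3 + 4*n**2 + n - 1); subtract s_(1) = -1/2 ⇒ S(n) = 2**(-n - 1)*(2**n + n**3 + 4*n**2 + n - 1).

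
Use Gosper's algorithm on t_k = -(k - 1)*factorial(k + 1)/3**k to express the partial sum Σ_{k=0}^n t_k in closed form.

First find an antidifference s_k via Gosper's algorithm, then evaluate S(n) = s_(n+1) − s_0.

Ratio r(k) = k*(k + 2)/(3*(k - 1)).
Factor: A=k/3 + 2/3; B=1; C=k - 1.
Need (k/3 + 2/3)·f(k+1) − (1)·f(k) = k - 1.
Bound: deg f ≤ 0.
Solve for f: f(k) = 3 (degree 0 ≤ 0).
Get s_k = R·t_k = -3**(1 - k)*factorial(k + 1) with R(k) = B(k−1)f(k)/C(k) = 3/(k - 1).
Verify: -(k - 1)*factorial(k + 1)/3**k matches t_k.
Telescope: S(n) = s_(n+1) − s_(0) = -factorial(n + 2)/3**n − (-3) = 3 - factorial(n + 2)/3**n.

S(n) = 3 - factorial(n + 2)/3**n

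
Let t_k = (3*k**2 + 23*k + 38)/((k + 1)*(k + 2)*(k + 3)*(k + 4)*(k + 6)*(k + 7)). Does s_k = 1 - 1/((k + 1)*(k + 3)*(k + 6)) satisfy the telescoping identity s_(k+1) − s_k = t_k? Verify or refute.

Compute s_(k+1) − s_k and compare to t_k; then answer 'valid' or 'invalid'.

Valid — Δs_k = t_k.

s_(k+1) = 1 - 1/((k + 2)*(k + 4)*(k + 7))
s_(k+1) − s_k = (3*k**2 + 23*k + 38)/(k**6 + 23*k**5 + 207*k**4 + 925*k**3 + 2144*k**2 + 2412*k + 1008)
(s_(k+1) − s_k) − t_k = 0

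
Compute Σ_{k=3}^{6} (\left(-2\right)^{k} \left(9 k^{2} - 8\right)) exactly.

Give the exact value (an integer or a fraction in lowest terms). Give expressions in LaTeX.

Ratio r(k) = 2*(8 - 9*(k + 1)**2)/(9*k**2 - 8).
A = -2, B = 1, C = k**2 - 8/9.
Set up (-2)·f(k+1) − (1)·f(k) − (k**2 - 8/9) = 0.
Bound: deg f ≤ 2.
Solving with deg f ≤ 2: f(k) = -(3*k**2 - 4*k - 2)/9.
Get s_k = R·t_k = (-2)**k*(-3*k**2 + 4*k + 2) with R(k) = B(k−1)f(k)/C(k) = -(3*k**2 - 4*k - 2)/(9*k**2 - 8).
Verify: (-2)**k*(9*k**2 - 8) matches t_k.
Evaluate s at k=7 and k=3: 14976 and 104; difference 14872.

Σ = 14872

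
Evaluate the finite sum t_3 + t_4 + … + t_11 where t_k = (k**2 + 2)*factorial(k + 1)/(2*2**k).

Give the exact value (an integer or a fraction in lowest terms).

Ratio r(k) = (k + 2)*((k + 1)**2 + 2)/(2*(k**2 + 2)).
Gosper form: A/B · C(k+1)/C(k) with A=k/2 + 1, B=1, C=k**2 + 2.
Key eq: (k/2 + 1)·f(k+1) = (1)·f(k) + (k**2 + 2).
From deg A=1, deg B=0, deg C=2: d=1.
Coefficient equations give f(k) = 2*(k - 1).
Then R = B(k−1)f/C = 2*(k - 1)/(k**2 + 2), so s_k = R(k)·t_k = (k - 1)*factorial(k + 1)/2**k.
Δs = (k**2 + 2)*factorial(k + 1)/(2*2**k), as required.
Σ_(k=3)^(11) t_k = s_(12) − s_(3) = 66891825/4 − (6) = 66891801/4.

Σ = 66891801/4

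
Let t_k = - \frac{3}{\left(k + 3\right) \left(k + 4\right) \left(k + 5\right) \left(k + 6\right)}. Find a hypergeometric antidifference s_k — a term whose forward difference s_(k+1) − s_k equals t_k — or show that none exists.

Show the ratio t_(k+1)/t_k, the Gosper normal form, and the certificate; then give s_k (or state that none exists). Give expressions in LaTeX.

s_k = \frac{k \left(- k^{2} - 12 k - 47\right)}{60 \left(k + 3\right) \left(k + 4\right) \left(k + 5\right)}

Ratio r(k) = (k + 3)/(k + 7).
Take A(k)=k + 3, B(k)=k + 7, C(k)=1.
Key eq: (k + 3)·f(k+1) = (k + 6)·f(k) + (1).
d = 3 from the (1,1,0) case.
A polynomial solution: f(k) = k*(k**2 + 12*k + 47)/180.
Certificate R = B(k−1)f/C = k*(k + 6)*(k**2 + 12*k + 47)/180 gives s_k = k*(-k**2 - 12*k - 47)/(60*(k + 3)*(k + 4)*(k + 5)).
Verify: -3/(k**4 + 18*k**3 + 119*k**2 + 342*k + 360) matches t_k.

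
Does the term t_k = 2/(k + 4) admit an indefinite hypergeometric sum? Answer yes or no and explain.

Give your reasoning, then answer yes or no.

Ratio r(k) = (k + 4)/(k + 5).
Factor: A=k + 4; B=k + 5; C=1.
Need (k + 4)·f(k+1) − (k + 4)·f(k) = 1.
From deg A=1, deg B=1, deg C=0: d=0.
Write f(k) = c0. Then LHS − RHS = -1, requiring -1 = 0: contradictory. No certificate.

No; the coefficient equations for f are inconsistent.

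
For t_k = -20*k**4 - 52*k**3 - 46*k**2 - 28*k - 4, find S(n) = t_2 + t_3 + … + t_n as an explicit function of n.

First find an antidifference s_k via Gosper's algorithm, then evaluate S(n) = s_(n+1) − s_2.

Step 1: r(k) = (10*k**4 + 66*k**3 + 161*k**2 + 178*k + 75)/(10*k**4 + 26*k**3 + 23*k**2 + 14*k + 2).
Gosper form: A/B · C(k+1)/C(k) with A=1, B=1, C=k**4 + 13*k**3/5 + 23*k**2/10 + 7*k/5 + 1/5.
Need (1)·f(k+1) − (1)·f(k) = k**4 + 13*k**3/5 + 23*k**2/10 + 7*k/5 + 1/5.
Degrees (0,0,4) ⇒ d ≤ 5.
Match coefficients ⇒ f(k) = k*(4*k**4 + 3*k**3 - 4*k**2 + 4*k - 3)/20.
R(k) = B(k−1)·f(k)/C(k) = k*(4*k**4 + 3*k**3 - 4*k**2 + 4*k - 3)/(2*(10*k**4 + 26*k**3 + 23*k**2 + 14*k + 2)); s_k = R·t_k = k*(-4*k**4 - 3*k**3 + 4*k**2 - 4*k + 3).
Δs = -20*k**4 - 52*k**3 - 46*k**2 - 28*k - 4, as required.
Σ_(k=2)^n t_k = s_(n+1) − s_(2) = (-4*n**5 - 23*n**4 - 48*n**3 - 50*n**2 - 25*n - 4) − (-154), i.e. -4*n**5 - 23*n**4 - 48*n**3 - 50*n**2 - 25*n + 150.

S(n) = -4*n**5 - 23*n**4 - 48*n**3 - 50*n**2 - 25*n + 150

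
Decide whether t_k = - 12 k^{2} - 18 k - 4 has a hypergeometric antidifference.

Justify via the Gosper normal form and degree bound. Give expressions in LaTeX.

Yes. s_k = k \left(- 4 k^{2} - 3 k + 3\right).

r(k) = (6*k**2 + 21*k + 17)/(6*k**2 + 9*k + 2) after simplifying.
Take A(k)=1, B(k)=1, C(k)=k**2 + 3*k/2 + 1/3.
f must satisfy (1)·f(k+1) − (1)·f(k) = k**2 + 3*k/2 + 1/3.
Bound: deg f ≤ 3.
A polynomial solution: f(k) = k*(4*k**2 + 3*k - 3)/12.
R(k) = B(k−1)·f(k)/C(k) = k*(4*k**2 + 3*k - 3)/(2*(6*k**2 + 9*k + 2)); s_k = R·t_k = k*(-4*k**2 - 3*k + 3).
Check: Δs_k = -12*k**2 - 18*k - 4. ✓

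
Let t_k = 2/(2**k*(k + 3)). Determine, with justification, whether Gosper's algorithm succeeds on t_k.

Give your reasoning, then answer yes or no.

Compute t_(k+1)/t_k: get (k + 3)/(2*(k + 4)).
Factor: A=k/2 + 3/2; B=k + 4; C=1.
Key eq: (k/2 + 3/2)·f(k+1) = (k + 3)·f(k) + (1).
d = -1 from the (1,1,0) case.
deg f ≤ -1 is impossible — no certificate.

No — negative degree bound, so no certificate f.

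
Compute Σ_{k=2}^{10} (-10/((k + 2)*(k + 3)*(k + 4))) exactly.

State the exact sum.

Σ = -81/364

t_(k+1)/t_k = (k + 2)/(k + 5).
Take A(k)=k + 2, B(k)=k + 5, C(k)=1.
Need (k + 2)·f(k+1) − (k + 4)·f(k) = 1.
From deg A=1, deg B=1, deg C=0: d=2.
Solve for f: f(k) = k*(k + 5)/12 (degree 2 ≤ 2).
R(k) = B(k−1)·f(k)/C(k) = k*(k + 4)*(k + 5)/12; s_k = R·t_k = 5*k*(-k - 5)/(6*(k + 2)*(k + 3)).
s_(k+1) − s_k = -10/(k**3 + 9*k**2 + 26*k + 24) = t_k.
Sum = s_(11) − s_(2); s_(11) = -220/273, s_(2) = -7/12 ⇒ -81/364.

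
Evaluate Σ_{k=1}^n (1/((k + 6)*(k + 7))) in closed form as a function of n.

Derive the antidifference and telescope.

S(n) = n/(7*(n + 7))

r(k) = (k + 6)/(k + 8) after simplifying.
Take A(k)=k + 6, B(k)=k + 8, C(k)=1.
f must satisfy (k + 6)·f(k+1) − (k + 7)·f(k) = 1.
deg f ≤ 1 (via 1,1,0).
Solve for f: f(k) = k/6 (degree 1 ≤ 1).
R(k) = B(k−1)·f(k)/C(k) = k*(k + 7)/6; s_k = R·t_k = k/(6*(k + 6)).
s_(k+1) − s_k = 1/(k**2 + 13*k + 42) = t_k.
s_(n+1) = (n + 1)/(6*(n + 7)) and s_(1) = 1/42, so S(n) = n/(7*(n + 7)).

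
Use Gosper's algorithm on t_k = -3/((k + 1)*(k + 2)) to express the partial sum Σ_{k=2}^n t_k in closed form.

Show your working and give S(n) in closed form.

S(n) = (1 - n)/(n + 2)

Compute t_(k+1)/t_k: get (k + 1)/(k + 3).
Factor: A=k + 1; B=k + 3; C=1.
Set up (k + 1)·f(k+1) − (k + 2)·f(k) − (1) = 0.
deg f ≤ 1 (via 1,1,0).
Solve for f: f(k) = k (degree 1 ≤ 1).
R(k) = B(k−1)·f(k)/C(k) = k*(k + 2); s_k = R·t_k = -3*k/(k + 1).
s_(k+1) − s_k = -3/(k**2 + 3*k + 2) = t_k.
s_(n+1) = 3*(-n - 1)/(n + 2) and s_(2) = -2, so S(n) = (1 - n)/(n + 2).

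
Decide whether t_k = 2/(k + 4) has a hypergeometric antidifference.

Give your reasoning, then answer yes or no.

No — the linear system for f has no solution.

t_(k+1)/t_k = (k + 4)/(k + 5).
Take A(k)=k + 4, B(k)=k + 5, C(k)=1.
Key eq: (k + 4)·f(k+1) = (k + 4)·f(k) + (1).
From deg A=1, deg B=1, deg C=0: d=0.
Write f(k) = c0. Then LHS − RHS = -1, requiring -1 = 0: contradictory. No certificate.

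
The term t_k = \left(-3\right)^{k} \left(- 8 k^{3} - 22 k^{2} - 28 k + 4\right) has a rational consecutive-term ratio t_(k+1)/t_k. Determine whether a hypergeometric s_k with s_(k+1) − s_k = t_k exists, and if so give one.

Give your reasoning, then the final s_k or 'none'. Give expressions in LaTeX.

s_k = \left(-3\right)^{k} \left(2 k^{3} + k^{2} + k - 4\right)

Step 1: r(k) = 3*(-4*k**3 - 23*k**2 - 48*k - 27)/(4*k**3 + 11*k**2 + 14*k - 2).
Normal form (A,B,C) = (-3, 1, k**3 + 11*k**2/4 + 7*k/2 - 1/2).
Key eq: (-3)·f(k+1) = (1)·f(k) + (k**3 + 11*k**2/4 + 7*k/2 - 1/2).
d = 3 from the (0,0,3) case.
Solving with deg f ≤ 3: f(k) = -(k - 1)*(2*k**2 + 3*k + 4)/8.
So s_k = (B(k−1)f/C)·t_k = (-(k - 1)*(2*k**2 + 3*k + 4)/(2*(4*k**3 + 11*k**2 + 14*k - 2)))·t_k = (-3)**k*(2*k**3 + k**2 + k - 4).
Check: Δs_k = (-3)**k*(-8*k**3 - 22*k**2 - 28*k + 4). ✓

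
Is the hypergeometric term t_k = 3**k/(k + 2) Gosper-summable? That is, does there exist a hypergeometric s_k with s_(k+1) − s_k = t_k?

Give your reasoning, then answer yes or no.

No; the degree bound rules out any f.

r(k) = 3*(k + 2)/(k + 3) after simplifying.
Take A(k)=3*k + 6, B(k)=k + 3, C(k)=1.
Key eq: (3*k + 6)·f(k+1) = (k + 2)·f(k) + (1).
From deg A=1, deg B=1, deg C=0: d=-1.
deg f ≤ -1 is impossible — no certificate.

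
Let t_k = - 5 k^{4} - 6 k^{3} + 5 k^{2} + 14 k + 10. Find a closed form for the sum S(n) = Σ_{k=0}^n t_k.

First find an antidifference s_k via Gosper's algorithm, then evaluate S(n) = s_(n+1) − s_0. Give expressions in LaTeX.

S(n) = - n^{5} - 4 n^{4} - 3 n^{3} + 8 n^{2} + 18 n + 10

Compute t_(k+1)/t_k: get (5*k**4 + 26*k**3 + 43*k**2 + 14*k - 18)/(5*k**4 + 6*k**3 - 5*k**2 - 14*k - 10).
A = 1, B = 1, C = k**4 + 6*k**3/5 - k**2 - 14*k/5 - 2.
f must satisfy (1)·f(k+1) − (1)·f(k) = k**4 + 6*k**3/5 - k**2 - 14*k/5 - 2.
From deg A=0, deg B=0, deg C=4: d=5.
Coefficient equations give f(k) = k*(k**4 - k**3 - 3*k**2 - 3*k - 4)/5.
R(k) = B(k−1)·f(k)/C(k) = k*(k**4 - k**3 - 3*k**2 - 3*k - 4)/(5*k**4 + 6*k**3 - 5*k**2 - 14*k - 10); s_k = R·t_k = k*(-k**4 + k**3 + 3*k**2 + 3*k + 4).
Δs = -5*k**4 - 6*k**3 + 5*k**2 + 14*k + 10, as required.
Telescope: S(n) = s_(n+1) − s_(0) = -n**5 - 4*n**4 - 3*n**3 + 8*n**2 + 18*n + 10 − (0) = -n**5 - 4*n**4 - 3*n**3 + 8*n**2 + 18*n + 10.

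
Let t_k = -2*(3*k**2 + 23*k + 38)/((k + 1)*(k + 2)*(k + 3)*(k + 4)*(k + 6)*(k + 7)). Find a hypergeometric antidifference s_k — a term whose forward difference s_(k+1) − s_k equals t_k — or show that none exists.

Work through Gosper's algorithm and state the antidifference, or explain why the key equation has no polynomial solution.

s_k = k*(-k**2 - 10*k - 27)/(9*(k**3 + 10*k**2 + 27*k + 18))

r(k) = (k + 1)*(k + 6)*(23*k + 3*(k + 1)**2 + 61)/((k + 5)*(k + 8)*(3*k**2 + 23*k + 38)) after simplifying.
A = k + 1, B = k + 8, C = k**3 + 38*k**2/3 + 51*k + 190/3.
Set up (k + 1)·f(k+1) − (k + 7)·f(k) − (k**3 + 38*k**2/3 + 51*k + 190/3) = 0.
Bound: deg f ≤ 6.
Match coefficients ⇒ f(k) = k*(k + 2)*(k + 4)*(k + 5)*(k**2 + 10*k + 27)/54.
R(k) = B(k−1)·f(k)/C(k) = k*(k + 2)*(k + 4)*(k + 7)*(k**2 + 10*k + 27)/(18*(3*k**2 + 23*k + 38)); s_k = R·t_k = k*(-k**2 - 10*k - 27)/(9*(k**3 + 10*k**2 + 27*k + 18)).
Check: Δs_k = 2*(-3*k**2 - 23*k - 38)/(k**6 + 23*k**5 + 207*k**4 + 925*k**3 + 2144*k**2 + 2412*k + 1008). ✓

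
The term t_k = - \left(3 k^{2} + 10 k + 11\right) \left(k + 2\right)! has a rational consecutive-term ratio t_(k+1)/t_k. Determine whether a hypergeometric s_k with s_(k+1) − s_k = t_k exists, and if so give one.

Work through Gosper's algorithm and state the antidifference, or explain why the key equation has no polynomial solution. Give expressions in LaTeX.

Step 1: r(k) = (k + 3)*(10*k + 3*(k + 1)**2 + 21)/(3*k**2 + 10*k + 11).
Normal form (A,B,C) = (k + 3, 1, k**2 + 10*k/3 + 11/3).
Need (k + 3)·f(k+1) − (1)·f(k) = k**2 + 10*k/3 + 11/3.
From deg A=1, deg B=0, deg C=2: d=1.
Solving with deg f ≤ 1: f(k) = (3*k + 1)/3.
Then R = B(k−1)f/C = (3*k + 1)/(3*k**2 + 10*k + 11), so s_k = R(k)·t_k = -(3*k + 1)*factorial(k + 2).
Δs = -(3*k**2 + 10*k + 11)*factorial(k + 2), as required.

s_k = - \left(3 k + 1\right) \left(k + 2\right)!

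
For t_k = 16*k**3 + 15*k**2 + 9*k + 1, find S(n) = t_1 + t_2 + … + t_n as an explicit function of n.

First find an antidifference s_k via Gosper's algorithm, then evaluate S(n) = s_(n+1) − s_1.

S(n) = n*(4*n**3 + 13*n**2 + 16*n + 8)

The ratio is (16*k**3 + 63*k**2 + 87*k + 41)/(16*k**3 + 15*k**2 + 9*k + 1).
Take A(k)=1, B(k)=1, C(k)=k**3 + 15*k**2/16 + 9*k/16 + 1/16.
Set up (1)·f(k+1) − (1)·f(k) − (k**3 + 15*k**2/16 + 9*k/16 + 1/16) = 0.
Degrees (0,0,3) ⇒ d ≤ 4.
Solve for f: f(k) = k*(4*k**3 - 3*k**2 + k - 1)/16 (degree 4 ≤ 4).
R(k) = B(k−1)·f(k)/C(k) = k*(4*k**3 - 3*k**2 + k - 1)/(16*k**3 + 15*k**2 + 9*k + 1); s_k = R·t_k = k*(4*k**3 - 3*k**2 + k - 1).
Δs = 16*k**3 + 15*k**2 + 9*k + 1, as required.
Σ_(k=1)^n t_k = s_(n+1) − s_(1) = (4*n**4 + 13*n**3 + 16*n**2 + 8*n + 1) − (1), i.e. n*(4*n**3 + 13*n**2 + 16*n + 8).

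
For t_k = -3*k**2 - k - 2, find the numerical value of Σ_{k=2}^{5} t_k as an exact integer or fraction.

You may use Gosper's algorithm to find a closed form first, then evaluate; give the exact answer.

The ratio is (k + 3*(k + 1)**2 + 3)/(3*k**2 + k + 2).
Gosper form: A/B · C(k+1)/C(k) with A=1, B=1, C=k**2 + k/3 + 2/3.
f must satisfy (1)·f(k+1) − (1)·f(k) = k**2 + k/3 + 2/3.
Bound: deg f ≤ 3.
A polynomial solution: f(k) = k*(k**2 - k + 2)/3.
So s_k = (B(k−1)f/C)·t_k = (k*(k**2 - k + 2)/(3*k**2 + k + 2))·t_k = k*(-k**2 + k - 2).
Δs = -3*k**2 - k - 2, as required.
Telescoping: Σ = s_(6) − s_(2) = -192 − (-8) = -184.

Σ = -184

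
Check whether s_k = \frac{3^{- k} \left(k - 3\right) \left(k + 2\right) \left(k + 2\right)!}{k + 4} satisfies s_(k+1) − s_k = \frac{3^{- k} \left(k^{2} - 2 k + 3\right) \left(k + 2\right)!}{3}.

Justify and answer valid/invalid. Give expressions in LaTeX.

Invalid: residual - \frac{2 \cdot 3^{- k} \left(k^{3} + 2 k^{2} - 8 k + 21\right) \left(k + 2\right)!}{3 \left(k + 4\right) \left(k + 5\right)} ≠ 0.

s_(k+1) = (k - 2)*(k + 3)*factorial(k + 3)/(3*3**k*(k + 5))
s_(k+1) − s_k = (k**4 + 5*k**3 + k**2 + 3*k + 18)*factorial(k + 2)/(3*3**k*(k + 4)*(k + 5))
(s_(k+1) − s_k) − t_k = -2*(k**3 + 2*k**2 - 8*k + 21)*factorial(k + 2)/(3*3**k*(k + 4)*(k + 5))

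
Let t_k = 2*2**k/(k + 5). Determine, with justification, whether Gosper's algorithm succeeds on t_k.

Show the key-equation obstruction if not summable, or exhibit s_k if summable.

Compute t_(k+1)/t_k: get 2*(k + 5)/(k + 6).
Gosper form: A/B · C(k+1)/C(k) with A=2*k + 10, B=k + 6, C=1.
f must satisfy (2*k + 10)·f(k+1) − (k + 5)·f(k) = 1.
deg f ≤ -1 (via 1,1,0).
Negative degree bound (-1): no f exists, t_k not Gosper-summable.

No; the degree bound rules out any f.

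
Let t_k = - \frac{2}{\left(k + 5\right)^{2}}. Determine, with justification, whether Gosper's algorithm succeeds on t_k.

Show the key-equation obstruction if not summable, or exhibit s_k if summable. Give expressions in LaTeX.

No — the linear system for f has no solution.

t_(k+1)/t_k = (k + 5)**2/(k + 6)**2.
Take A(k)=k**2 + 10*k + 25, B(k)=k**2 + 12*k + 36, C(k)=1.
Set up (k**2 + 10*k + 25)·f(k+1) − (k**2 + 10*k + 25)·f(k) − (1) = 0.
Bound: deg f ≤ 0.
Generic f = c0 gives residual -1; -1 = 0 cannot hold, so t_k is not Gosper-summable.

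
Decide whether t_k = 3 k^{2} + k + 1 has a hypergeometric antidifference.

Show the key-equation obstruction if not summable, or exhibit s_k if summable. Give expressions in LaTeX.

Yes. s_k = k \left(k^{2} - k + 1\right).

t_(k+1)/t_k = (k + 3*(k + 1)**2 + 2)/(3*k**2 + k + 1).
Gosper form: A/B · C(k+1)/C(k) with A=1, B=1, C=k**2 + k/3 + 1/3.
Key eq: (1)·f(k+1) = (1)·f(k) + (k**2 + k/3 + 1/3).
From deg A=0, deg B=0, deg C=2: d=3.
Solve for f: f(k) = k*(k**2 - k + 1)/3 (degree 3 ≤ 3).
R(k) = B(k−1)·f(k)/C(k) = k*(k**2 - k + 1)/(3*k**2 + k + 1); s_k = R·t_k = k*(k**2 - k + 1).
Δs = 3*k**2 + k + 1, as required.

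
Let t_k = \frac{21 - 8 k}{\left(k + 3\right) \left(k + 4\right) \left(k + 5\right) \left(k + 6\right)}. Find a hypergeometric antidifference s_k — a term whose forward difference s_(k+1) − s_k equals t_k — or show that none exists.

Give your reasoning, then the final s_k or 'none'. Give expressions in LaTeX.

t_(k+1)/t_k = (k + 3)*(8*k - 13)/((k + 7)*(8*k - 21)).
So A=k + 3 and B=k + 7, with C=k - 21/8.
Need (k + 3)·f(k+1) − (k + 6)·f(k) = k - 21/8.
d = 3 from the (1,1,1) case.
Solve for f: f(k) = -k*(k**2 + 12*k + 127)/160 (degree 3 ≤ 3).
So s_k = (B(k−1)f/C)·t_k = (-k*(k + 6)*(k**2 + 12*k + 127)/(20*(8*k - 21)))·t_k = k*(k**2 + 12*k + 127)/(20*(k + 3)*(k + 4)*(k + 5)).
Verify: (21 - 8*k)/(k**4 + 18*k**3 + 119*k**2 + 342*k + 360) matches t_k.

s_k = \frac{k \left(k^{2} + 12 k + 127\right)}{20 \left(k + 3\right) \left(k + 4\right) \left(k + 5\right)}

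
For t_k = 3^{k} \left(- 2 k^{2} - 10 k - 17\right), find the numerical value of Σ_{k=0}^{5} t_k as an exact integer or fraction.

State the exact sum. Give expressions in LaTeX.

Σ = -37904

t_(k+1)/t_k = 3*(2*k**2 + 14*k + 29)/(2*k**2 + 10*k + 17).
Take A(k)=3, B(k)=1, C(k)=k**2 + 5*k + 17/2.
Key eq: (3)·f(k+1) = (1)·f(k) + (k**2 + 5*k + 17/2).
Bound: deg f ≤ 2.
Coefficient equations give f(k) = (k**2 + 2*k + 4)/2.
Certificate R = B(k−1)f/C = (k**2 + 2*k + 4)/(2*k**2 + 10*k + 17) gives s_k = 3**k*(-k**2 - 2*k - 4).
s_(k+1) − s_k = 3**k*(-2*k**2 - 10*k - 17) = t_k.
Sum = s_(6) − s_(0); s_(6) = -37908, s_(0) = -4 ⇒ -37904.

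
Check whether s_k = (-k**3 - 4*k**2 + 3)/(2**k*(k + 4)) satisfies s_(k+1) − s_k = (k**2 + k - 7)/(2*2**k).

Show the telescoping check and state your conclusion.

Invalid: residual 3*(-k**3 - 7*k**2 - 3*k + 34)/(2*2**k*(k**2 + 9*k + 20)) ≠ 0.

s_(k+1) = (-(k + 1)**3 - 4*(k + 1)**2 + 3)/(2*2**k*(k + 5))
s_(k+1) − s_k = (k**4 + 7*k**3 + k**2 - 52*k - 38)/(2*2**k*(k**2 + 9*k + 20))
(s_(k+1) − s_k) − t_k = 3*(-k**3 - 7*k**2 - 3*k + 34)/(2*2**k*(k**2 + 9*k + 20))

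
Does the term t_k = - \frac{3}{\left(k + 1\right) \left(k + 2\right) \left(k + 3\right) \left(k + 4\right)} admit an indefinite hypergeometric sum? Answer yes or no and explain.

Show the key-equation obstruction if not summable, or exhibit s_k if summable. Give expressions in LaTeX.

Compute t_(k+1)/t_k: get (k + 1)/(k + 5).
So A=k + 1 and B=k + 5, with C=1.
Set up (k + 1)·f(k+1) − (k + 4)·f(k) − (1) = 0.
Bound: deg f ≤ 3.
Match coefficients ⇒ f(k) = k*(k**2 + 6*k + 11)/18.
Certificate R = B(k−1)f/C = k*(k + 4)*(k**2 + 6*k + 11)/18 gives s_k = k*(-k**2 - 6*k - 11)/(6*(k + 1)*(k + 2)*(k + 3)).
s_(k+1) − s_k = -3/(k**4 + 10*k**3 + 35*k**2 + 50*k + 24) = t_k.

Yes. s_k = \frac{k \left(- k^{2} - 6 k - 11\right)}{6 \left(k + 1\right) \left(k + 2\right) \left(k + 3\right)}.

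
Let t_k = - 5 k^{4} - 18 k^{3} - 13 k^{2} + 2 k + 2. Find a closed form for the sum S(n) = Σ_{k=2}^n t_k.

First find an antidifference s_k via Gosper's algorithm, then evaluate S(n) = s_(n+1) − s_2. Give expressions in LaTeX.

t_(k+1)/t_k = (5*k**4 + 38*k**3 + 97*k**2 + 98*k + 32)/(5*k**4 + 18*k**3 + 13*k**2 - 2*k - 2).
Normal form (A,B,C) = (1, 1, k**4 + 18*k**3/5 + 13*k**2/5 - 2*k/5 - 2/5).
Key eq: (1)·f(k+1) = (1)·f(k) + (k**4 + 18*k**3/5 + 13*k**2/5 - 2*k/5 - 2/5).
Degrees (0,0,4) ⇒ d ≤ 5.
Match coefficients ⇒ f(k) = k*(k + 1)*(k**3 + k**2 - 4*k + 1)/5.
Then R = B(k−1)f/C = k*(k**3 + k**2 - 4*k + 1)/(5*k**3 + 13*k**2 - 2), so s_k = R(k)·t_k = k*(-k**4 - 2*k**3 + 3*k**2 + 3*k - 1).
Verify: -5*k**4 - 18*k**3 - 13*k**2 + 2*k + 2 matches t_k.
s_(n+1) = -n**5 - 7*n**4 - 15*n**3 - 10*n**2 + n + 2 and s_(2) = -30, so S(n) = -n**5 - 7*n**4 - 15*n**3 - 10*n**2 + n + 32.

S(n) = - n^{5} - 7 n^{4} - 15 n^{3} - 10 n^{2} + n + 32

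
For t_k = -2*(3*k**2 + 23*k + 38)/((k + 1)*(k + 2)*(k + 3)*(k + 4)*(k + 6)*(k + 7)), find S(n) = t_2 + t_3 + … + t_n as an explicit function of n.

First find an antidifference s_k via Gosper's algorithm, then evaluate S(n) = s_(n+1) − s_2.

S(n) = (-n**3 - 13*n**2 - 50*n + 64)/(60*(n**3 + 13*n**2 + 50*n + 56))

Step 1: r(k) = (k + 1)*(k + 6)*(23*k + 3*(k + 1)**2 + 61)/((k + 5)*(k + 8)*(3*k**2 + 23*k + 38)).
Factor: A=k + 1; B=k + 8; C=k**3 + 38*k**2/3 + 51*k + 190/3.
f must satisfy (k + 1)·f(k+1) − (k + 7)·f(k) = k**3 + 38*k**2/3 + 51*k + 190/3.
deg f ≤ 6 (via 1,1,3).
A polynomial solution: f(k) = k*(k + 2)*(k + 4)*(k + 5)*(k**2 + 10*k + 27)/54.
So s_k = (B(k−1)f/C)·t_k = (k*(k + 2)*(k + 4)*(k + 7)*(k**2 + 10*k + 27)/(18*(3*k**2 + 23*k + 38)))·t_k = k*(-k**2 - 10*k - 27)/(9*(k**3 + 10*k**2 + 27*k + 18)).
Check: Δs_k = 2*(-3*k**2 - 23*k - 38)/(k**6 + 23*k**5 + 207*k**4 + 925*k**3 + 2144*k**2 + 2412*k + 1008). ✓
Evaluate: s_(n+1) = (-n**3 - 13*n**2 - 50*n - 38)/(9*(n**3 + 13*n**2 + 50*n + 56)); subtract s_(2) = -17/180 ⇒ S(n) = (-n**3 - 13*n**2 - 50*n + 64)/(60*(n**3 + 13*n**2 + 50*n + 56)).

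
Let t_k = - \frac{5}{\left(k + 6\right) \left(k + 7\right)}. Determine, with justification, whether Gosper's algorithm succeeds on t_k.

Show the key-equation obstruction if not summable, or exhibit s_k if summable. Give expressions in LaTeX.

Step 1: r(k) = (k + 6)/(k + 8).
Normal form (A,B,C) = (k + 6, k + 8, 1).
f must satisfy (k + 6)·f(k+1) − (k + 7)·f(k) = 1.
d = 1 from the (1,1,0) case.
A polynomial solution: f(k) = k/6.
Certificate R = B(k−1)f/C = k*(k + 7)/6 gives s_k = -5*k/(6*k + 36).
Δs = -5/(k**2 + 13*k + 42), as required.

Yes. s_k = - \frac{5 k}{6 k + 36}.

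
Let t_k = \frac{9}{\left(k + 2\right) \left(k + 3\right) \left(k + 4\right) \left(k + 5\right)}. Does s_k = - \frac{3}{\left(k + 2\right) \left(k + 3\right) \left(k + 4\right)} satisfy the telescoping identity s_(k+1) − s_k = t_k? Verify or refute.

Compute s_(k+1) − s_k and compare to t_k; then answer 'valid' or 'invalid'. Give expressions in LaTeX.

s_(k+1) = -3/((k + 3)*(k + 4)*(k + 5))
s_(k+1) − s_k = 9/((k + 2)*(k + 3)*(k + 4)*(k + 5))
(s_(k+1) − s_k) − t_k = 0

Valid: the claim telescopes to t_k.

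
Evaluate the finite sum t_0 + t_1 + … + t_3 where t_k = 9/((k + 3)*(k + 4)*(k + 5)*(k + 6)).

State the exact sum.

Σ = 37/840

t_(k+1)/t_k = (k + 3)/(k + 7).
A = k + 3, B = k + 7, C = 1.
Solve (k + 3)·f(k+1) − (k + 6)·f(k) = 1.
From deg A=1, deg B=1, deg C=0: d=3.
Match coefficients ⇒ f(k) = k*(k**2 + 12*k + 47)/180.
Certificate R = B(k−1)f/C = k*(k + 6)*(k**2 + 12*k + 47)/180 gives s_k = k*(k**2 + 12*k + 47)/(20*(k + 3)*(k + 4)*(k + 5)).
Δs = 9/(k**4 + 18*k**3 + 119*k**2 + 342*k + 360), as required.
Σ_(k=0)^(3) t_k = s_(4) − s_(0) = 37/840 − (0) = 37/840.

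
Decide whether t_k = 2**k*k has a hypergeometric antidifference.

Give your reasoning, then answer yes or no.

Compute t_(k+1)/t_k: get 2 + 2/k.
Take A(k)=2, B(k)=1, C(k)=k.
Need (2)·f(k+1) − (1)·f(k) = k.
From deg A=0, deg B=0, deg C=1: d=1.
Solve for f: f(k) = k - 2 (degree 1 ≤ 1).
So s_k = (B(k−1)f/C)·t_k = ((k - 2)/k)·t_k = 2**k*(k - 2).
Δs = 2**k*k, as required.

Yes. s_k = 2**k*(k - 2).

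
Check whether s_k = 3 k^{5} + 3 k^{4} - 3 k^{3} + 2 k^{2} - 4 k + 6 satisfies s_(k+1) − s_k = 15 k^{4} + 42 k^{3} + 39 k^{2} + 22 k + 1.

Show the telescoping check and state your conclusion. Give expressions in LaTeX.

s_(k+1) = 3*k**5 + 18*k**4 + 39*k**3 + 41*k**2 + 18*k + 7
s_(k+1) − s_k = 15*k**4 + 42*k**3 + 39*k**2 + 22*k + 1
(s_(k+1) − s_k) − t_k = 0

valid (s_(k+1) − s_k reduces to t_k)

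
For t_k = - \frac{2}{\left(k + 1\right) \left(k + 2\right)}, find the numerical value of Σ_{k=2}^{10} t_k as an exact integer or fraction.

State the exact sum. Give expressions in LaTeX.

Σ = -1/2

t_(k+1)/t_k = (k + 1)/(k + 3).
Gosper form: A/B · C(k+1)/C(k) with A=k + 1, B=k + 3, C=1.
Need (k + 1)·f(k+1) − (k + 2)·f(k) = 1.
Bound: deg f ≤ 1.
Solving with deg f ≤ 1: f(k) = k.
R(k) = B(k−1)·f(k)/C(k) = k*(k + 2); s_k = R·t_k = -2*k/(k + 1).
Check: Δs_k = -2/(k**2 + 3*k + 2). ✓
Sum = s_(11) − s_(2); s_(11) = -11/6, s_(2) = -4/3 ⇒ -1/2.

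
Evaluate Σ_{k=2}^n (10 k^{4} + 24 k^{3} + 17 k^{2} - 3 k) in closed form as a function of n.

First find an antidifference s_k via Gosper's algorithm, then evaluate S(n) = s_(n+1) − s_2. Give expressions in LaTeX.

r(k) = (10*k**4 + 64*k**3 + 149*k**2 + 143*k + 48)/(k*(10*k**3 + 24*k**2 + 17*k - 3)) after simplifying.
Gosper form: A/B · C(k+1)/C(k) with A=1, B=1, C=k**4 + 12*k**3/5 + 17*k**2/10 - 3*k/10.
Key eq: (1)·f(k+1) = (1)·f(k) + (k**4 + 12*k**3/5 + 17*k**2/10 - 3*k/10).
From deg A=0, deg B=0, deg C=4: d=5.
Solve for f: f(k) = k*(k - 1)*(2*k**3 + 3*k**2 - 4)/10 (degree 5 ≤ 5).
R(k) = B(k−1)·f(k)/C(k) = (k - 1)*(2*k**3 + 3*k**2 - 4)/(10*k**3 + 24*k**2 + 17*k - 3); s_k = R·t_k = k*(2*k**4 + k**3 - 3*k**2 - 4*k + 4).
s_(k+1) − s_k = k*(10*k**3 + 24*k**2 + 17*k - 3) = t_k.
Σ_(k=2)^n t_k = s_(n+1) − s_(2) = (n*(2*n**4 + 11*n**3 + 21*n**2 + 13*n + 1)) − (48), i.e. 2*n**5 + 11*n**4 + 21*n**3 + 13*n**2 + n - 48.

S(n) = 2 n^{5} + 11 n^{4} + 21 n^{3} + 13 n^{2} + n - 48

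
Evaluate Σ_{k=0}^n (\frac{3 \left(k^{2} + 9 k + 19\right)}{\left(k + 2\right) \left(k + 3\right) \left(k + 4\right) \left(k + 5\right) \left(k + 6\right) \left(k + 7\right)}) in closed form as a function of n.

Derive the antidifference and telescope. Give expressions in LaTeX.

S(n) = \frac{n^{3} + 15 n^{2} + 71 n + 57}{48 \left(n^{3} + 15 n^{2} + 71 n + 105\right)}

Compute t_(k+1)/t_k: get (k + 2)*(9*k + (k + 1)**2 + 28)/((k + 8)*(k**2 + 9*k + 19)).
Factor: A=k + 2; B=k + 8; C=k**2 + 9*k + 19.
f must satisfy (k + 2)·f(k+1) − (k + 7)·f(k) = k**2 + 9*k + 19.
From deg A=1, deg B=1, deg C=2: d=5.
Solve for f: f(k) = k*(k + 3)*(k + 5)*(k**2 + 12*k + 44)/144 (degree 5 ≤ 5).
Then R = B(k−1)f/C = k*(k + 3)*(k + 5)*(k + 7)*(k**2 + 12*k + 44)/(144*(k**2 + 9*k + 19)), so s_k = R(k)·t_k = k*(k**2 + 12*k + 44)/(48*(k**3 + 12*k**2 + 44*k + 48)).
Δs = 3*(k**2 + 9*k + 19)/(k**6 + 27*k**5 + 295*k**4 + 1665*k**3 + 5104*k**2 + 8028*k + 5040), as required.
Σ_(k=0)^n t_k = s_(n+1) − s_(0) = ((n**3 + 15*n**2 + 71*n + 57)/(48*(n**3 + 15*n**2 + 71*n + 105))) − (0), i.e. (n**3 + 15*n**2 + 71*n + 57)/(48*(n**3 + 15*n**2 + 71*n + 105)).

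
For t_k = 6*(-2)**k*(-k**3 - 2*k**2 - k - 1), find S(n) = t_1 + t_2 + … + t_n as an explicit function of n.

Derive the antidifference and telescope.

Ratio r(k) = 2*(-k**3 - 5*k**2 - 8*k - 5)/(k**3 + 2*k**2 + k + 1).
Normal form (A,B,C) = (-2, 1, k**3 + 2*k**2 + k + 1).
Key eq: (-2)·f(k+1) = (1)·f(k) + (k**3 + 2*k**2 + k + 1).
Bound: deg f ≤ 3.
Coefficient equations give f(k) = -(k**3 - k + 1)/3.
So s_k = (B(k−1)f/C)·t_k = (-(k**3 - k + 1)/(3*(k**3 + 2*k**2 + k + 1)))·t_k = (-2)**(k + 1)*(-k**3 + k - 1).
Verify: 6*(-2)**k*(-k**3 - 2*k**2 - k - 1) matches t_k.
Telescope: S(n) = s_(n+1) − s_(1) = (-2)**(n + 2)*(-n**3 - 3*n**2 - 2*n - 1) − (-4) = -4*(-2)**n*n**3 - 12*(-2)**n*n**2 - 8*(-2)**n*n - 4*(-2)**n + 4.

S(n) = -4*(-2)**n*n**3 - 12*(-2)**n*n**2 - 8*(-2)**n*n - 4*(-2)**n + 4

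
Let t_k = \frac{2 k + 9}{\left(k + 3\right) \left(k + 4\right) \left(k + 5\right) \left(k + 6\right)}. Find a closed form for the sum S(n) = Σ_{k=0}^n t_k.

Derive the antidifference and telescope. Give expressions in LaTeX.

r(k) = (k + 3)*(2*k + 11)/((k + 7)*(2*k + 9)) after simplifying.
Take A(k)=k + 3, B(k)=k + 7, C(k)=k + 9/2.
Solve (k + 3)·f(k+1) − (k + 6)·f(k) = k + 9/2.
d = 3 from the (1,1,1) case.
Solving with deg f ≤ 3: f(k) = k*(k + 4)*(k + 8)/30.
Then R = B(k−1)f/C = k*(k + 4)*(k + 6)*(k + 8)/(15*(2*k + 9)), so s_k = R(k)·t_k = k*(k + 8)/(15*(k**2 + 8*k + 15)).
Δs = (2*k + 9)/(k**4 + 18*k**3 + 119*k**2 + 342*k + 360), as required.
Evaluate: s_(n+1) = (n**2 + 10*n + 9)/(15*(n**2 + 10*n + 24)); subtract s_(0) = 0 ⇒ S(n) = (n**2 + 10*n + 9)/(15*(n**2 + 10*n + 24)).

S(n) = \frac{n^{2} + 10 n + 9}{15 \left(n^{2} + 10 n + 24\right)}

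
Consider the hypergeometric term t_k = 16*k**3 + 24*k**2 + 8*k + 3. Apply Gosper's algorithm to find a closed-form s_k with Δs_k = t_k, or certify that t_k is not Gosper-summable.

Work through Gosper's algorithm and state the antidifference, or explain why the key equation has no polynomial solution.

r(k) = (16*k**3 + 72*k**2 + 104*k + 51)/(16*k**3 + 24*k**2 + 8*k + 3) after simplifying.
Normal form (A,B,C) = (1, 1, k**3 + 3*k**2/2 + k/2 + 3/16).
Set up (1)·f(k+1) − (1)·f(k) − (k**3 + 3*k**2/2 + k/2 + 3/16) = 0.
deg f ≤ 4 (via 0,0,3).
Solving with deg f ≤ 4: f(k) = k*(4*k**3 - 4*k + 3)/16.
Certificate R = B(k−1)f/C = k*(4*k**3 - 4*k + 3)/(16*k**3 + 24*k**2 + 8*k + 3) gives s_k = k*(4*k**3 - 4*k + 3).
Check: Δs_k = 16*k**3 + 24*k**2 + 8*k + 3. ✓

s_k = k*(4*k**3 - 4*k + 3)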